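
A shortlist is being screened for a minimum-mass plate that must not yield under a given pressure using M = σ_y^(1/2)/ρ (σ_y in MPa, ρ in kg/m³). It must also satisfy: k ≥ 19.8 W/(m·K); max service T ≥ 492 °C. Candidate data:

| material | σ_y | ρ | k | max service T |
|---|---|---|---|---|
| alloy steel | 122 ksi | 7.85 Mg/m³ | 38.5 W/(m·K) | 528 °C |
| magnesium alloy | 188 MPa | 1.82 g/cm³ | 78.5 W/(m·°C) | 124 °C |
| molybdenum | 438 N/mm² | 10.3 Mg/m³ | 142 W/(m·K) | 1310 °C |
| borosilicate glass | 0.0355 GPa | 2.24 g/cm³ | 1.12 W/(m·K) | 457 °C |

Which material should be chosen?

alloy steel

Screen on constraints: k ≥ 19.8 W/(m·K); max service T ≥ 492 °C. Survivors: alloy steel, molybdenum.
Convert each candidate to consistent units, then evaluate M:
  alloy steel: σ_y = 841.2 MPa, ρ = 7850 kg/m³
  molybdenum: σ_y = 438.0 MPa, ρ = 10300 kg/m³
  alloy steel: M = 3.69×10⁻³
  molybdenum: M = 2.03×10⁻³
Alloy steel has the largest M.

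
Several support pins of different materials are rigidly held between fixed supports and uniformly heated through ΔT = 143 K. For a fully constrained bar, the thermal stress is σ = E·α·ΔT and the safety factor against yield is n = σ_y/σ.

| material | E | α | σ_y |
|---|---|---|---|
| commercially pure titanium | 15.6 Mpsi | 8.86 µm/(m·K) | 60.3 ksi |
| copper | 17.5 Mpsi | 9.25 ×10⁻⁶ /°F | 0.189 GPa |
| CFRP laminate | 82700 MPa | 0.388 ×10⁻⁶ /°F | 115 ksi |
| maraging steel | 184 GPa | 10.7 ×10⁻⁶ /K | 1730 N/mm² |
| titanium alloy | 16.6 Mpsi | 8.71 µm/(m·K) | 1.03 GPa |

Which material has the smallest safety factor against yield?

copper

Converting E to GPa, α to ×10⁻⁶/K, σ_y to MPa, then σ and n for each:
  commercially pure titanium: E = 107.6, α = 8.86, σ_y = 415.8 → σ = 136 MPa, n = 3.05
  copper: E = 120.7, α = 16.6, σ_y = 189.0 → σ = 287 MPa, n = 0.658
  CFRP laminate: E = 82.70, α = 0.698, σ_y = 792.9 → σ = 8.26 MPa, n = 96.0
  maraging steel: E = 184.0, α = 10.7, σ_y = 1730 → σ = 282 MPa, n = 6.14
  titanium alloy: E = 114.5, α = 8.71, σ_y = 1030 → σ = 143 MPa, n = 7.23
Smallest n: copper with n = 0.658.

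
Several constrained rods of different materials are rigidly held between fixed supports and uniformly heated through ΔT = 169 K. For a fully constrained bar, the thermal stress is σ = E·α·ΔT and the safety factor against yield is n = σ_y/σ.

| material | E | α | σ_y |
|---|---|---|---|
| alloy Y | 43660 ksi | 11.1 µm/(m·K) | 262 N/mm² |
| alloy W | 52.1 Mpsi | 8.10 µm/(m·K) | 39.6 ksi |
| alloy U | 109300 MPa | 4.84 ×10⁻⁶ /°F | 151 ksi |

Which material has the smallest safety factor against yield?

alloy Y

Per material, after unit conversion:
  alloy Y: E = 301.0, α = 11.1, σ_y = 262.0 → σ = 565 MPa, n = 0.464
  alloy W: E = 359.2, α = 8.10, σ_y = 273.0 → σ = 492 MPa, n = 0.555
  alloy U: E = 109.3, α = 8.71, σ_y = 1041 → σ = 161 MPa, n = 6.47
Alloy Y has the lowest safety factor, n = 0.464.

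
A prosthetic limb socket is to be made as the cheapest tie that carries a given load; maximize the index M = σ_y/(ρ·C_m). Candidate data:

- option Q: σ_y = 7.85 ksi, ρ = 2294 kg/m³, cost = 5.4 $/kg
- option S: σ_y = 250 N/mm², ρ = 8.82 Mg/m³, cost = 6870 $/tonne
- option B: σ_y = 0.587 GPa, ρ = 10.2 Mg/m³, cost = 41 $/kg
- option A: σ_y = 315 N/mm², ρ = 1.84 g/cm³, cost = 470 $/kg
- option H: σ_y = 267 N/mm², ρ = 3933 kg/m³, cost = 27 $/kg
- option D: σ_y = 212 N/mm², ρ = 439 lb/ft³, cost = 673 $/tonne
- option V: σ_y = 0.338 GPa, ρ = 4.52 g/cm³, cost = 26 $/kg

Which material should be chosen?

After converting to SI:
  option Q: σ_y = 54.12 MPa, ρ = 2294 kg/m³, cost = 5.400 $/kg
  option S: σ_y = 250.0 MPa, ρ = 8820 kg/m³, cost = 6.870 $/kg
  option B: σ_y = 587.0 MPa, ρ = 10200 kg/m³, cost = 41.00 $/kg
  option A: σ_y = 315.0 MPa, ρ = 1840 kg/m³, cost = 470.0 $/kg
  option H: σ_y = 267.0 MPa, ρ = 3933 kg/m³, cost = 27.00 $/kg
  option D: σ_y = 212.0 MPa, ρ = 7032 kg/m³, cost = 0.6730 $/kg
  option V: σ_y = 338.0 MPa, ρ = 4520 kg/m³, cost = 26.00 $/kg
  option D: M = 44.8 kN·m per $
  option Q: M = 4.37 kN·m per $
  option S: M = 4.13 kN·m per $
  option V: M = 2.88 kN·m per $
  option H: M = 2.51 kN·m per $
  option B: M = 1.40 kN·m per $
  option A: M = 0.364 kN·m per $
Option D has the largest M.

option D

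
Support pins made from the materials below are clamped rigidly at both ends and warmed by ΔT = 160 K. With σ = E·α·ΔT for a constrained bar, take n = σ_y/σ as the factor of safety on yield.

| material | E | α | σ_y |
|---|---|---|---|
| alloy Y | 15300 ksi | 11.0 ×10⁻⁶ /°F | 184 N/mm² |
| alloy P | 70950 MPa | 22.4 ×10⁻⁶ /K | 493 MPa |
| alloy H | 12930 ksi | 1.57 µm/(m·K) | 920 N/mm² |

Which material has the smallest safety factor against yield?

Converting E to GPa, α to ×10⁻⁶/K, σ_y to MPa, then σ and n for each:
  alloy Y: E = 105.5, α = 19.8, σ_y = 184.0 → σ = 334 MPa, n = 0.551
  alloy P: E = 70.95, α = 22.4, σ_y = 493.0 → σ = 254 MPa, n = 1.94
  alloy H: E = 89.15, α = 1.57, σ_y = 920.0 → σ = 22.4 MPa, n = 41.1
Alloy Y has the lowest safety factor, n = 0.551.

alloy Y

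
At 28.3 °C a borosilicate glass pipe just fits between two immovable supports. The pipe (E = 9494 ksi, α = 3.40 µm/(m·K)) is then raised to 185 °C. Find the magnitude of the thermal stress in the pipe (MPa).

E = 9494 ksi = 65.46 GPa.
ΔT = 156.7 K. Constrained thermal stress σ = E·α·ΔT = 65.46×10³ MPa × 3.40×10⁻⁶ × 156.7 = 34.9 MPa (compressive).

34.9 MPa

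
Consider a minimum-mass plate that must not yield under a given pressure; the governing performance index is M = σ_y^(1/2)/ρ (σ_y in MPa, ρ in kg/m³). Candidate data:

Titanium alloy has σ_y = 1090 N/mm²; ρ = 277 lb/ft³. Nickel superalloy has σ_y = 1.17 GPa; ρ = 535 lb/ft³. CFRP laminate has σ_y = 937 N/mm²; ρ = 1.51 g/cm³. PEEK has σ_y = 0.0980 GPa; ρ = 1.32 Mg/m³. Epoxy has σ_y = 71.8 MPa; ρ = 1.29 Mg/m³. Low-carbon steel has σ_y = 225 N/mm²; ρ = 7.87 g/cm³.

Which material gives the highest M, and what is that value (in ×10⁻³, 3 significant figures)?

CFRP laminate, M = 20.3×10⁻³

Putting every candidate on a common basis:
  titanium alloy: σ_y = 1090 MPa, ρ = 4437 kg/m³
  nickel superalloy: σ_y = 1170 MPa, ρ = 8570 kg/m³
  CFRP laminate: σ_y = 937.0 MPa, ρ = 1510 kg/m³
  PEEK: σ_y = 98.00 MPa, ρ = 1320 kg/m³
  epoxy: σ_y = 71.80 MPa, ρ = 1290 kg/m³
  low-carbon steel: σ_y = 225.0 MPa, ρ = 7870 kg/m³
  CFRP laminate: M = 20.3×10⁻³
  PEEK: M = 7.50×10⁻³
  titanium alloy: M = 7.44×10⁻³
  epoxy: M = 6.57×10⁻³
  nickel superalloy: M = 3.99×10⁻³
  low-carbon steel: M = 1.91×10⁻³
Highest index: CFRP laminate.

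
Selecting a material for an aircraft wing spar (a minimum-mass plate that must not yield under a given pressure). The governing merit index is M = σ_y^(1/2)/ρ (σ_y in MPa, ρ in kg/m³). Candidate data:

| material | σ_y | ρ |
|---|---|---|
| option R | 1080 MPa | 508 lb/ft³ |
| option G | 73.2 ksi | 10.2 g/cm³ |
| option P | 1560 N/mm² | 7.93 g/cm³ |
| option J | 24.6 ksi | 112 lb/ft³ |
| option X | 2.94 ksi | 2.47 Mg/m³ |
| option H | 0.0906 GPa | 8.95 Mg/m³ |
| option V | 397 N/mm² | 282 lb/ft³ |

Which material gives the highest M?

option J

Putting every candidate on a common basis:
  option R: σ_y = 1080 MPa, ρ = 8137 kg/m³
  option G: σ_y = 504.7 MPa, ρ = 10200 kg/m³
  option P: σ_y = 1560 MPa, ρ = 7930 kg/m³
  option J: σ_y = 169.6 MPa, ρ = 1794 kg/m³
  option X: σ_y = 20.27 MPa, ρ = 2470 kg/m³
  option H: σ_y = 90.60 MPa, ρ = 8950 kg/m³
  option V: σ_y = 397.0 MPa, ρ = 4517 kg/m³
  option J: M = 7.26×10⁻³
  option P: M = 4.98×10⁻³
  option V: M = 4.41×10⁻³
  option R: M = 4.04×10⁻³
  option G: M = 2.20×10⁻³
  option X: M = 1.82×10⁻³
  option H: M = 1.06×10⁻³
Option J has the largest M.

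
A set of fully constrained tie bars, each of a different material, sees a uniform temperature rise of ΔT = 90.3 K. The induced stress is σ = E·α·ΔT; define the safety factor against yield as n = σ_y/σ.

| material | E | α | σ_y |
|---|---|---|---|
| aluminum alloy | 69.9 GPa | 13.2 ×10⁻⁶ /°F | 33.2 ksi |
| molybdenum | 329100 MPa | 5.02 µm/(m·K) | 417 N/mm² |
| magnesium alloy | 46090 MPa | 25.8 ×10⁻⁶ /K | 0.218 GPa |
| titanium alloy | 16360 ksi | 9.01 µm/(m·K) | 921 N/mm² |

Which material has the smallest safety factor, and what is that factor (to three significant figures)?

aluminum alloy, n = 1.53

Per material, after unit conversion:
  aluminum alloy: E = 69.90, α = 23.8, σ_y = 228.9 → σ = 150 MPa, n = 1.53
  molybdenum: E = 329.1, α = 5.02, σ_y = 417.0 → σ = 149 MPa, n = 2.80
  magnesium alloy: E = 46.09, α = 25.8, σ_y = 218.0 → σ = 107 MPa, n = 2.03
  titanium alloy: E = 112.8, α = 9.01, σ_y = 921.0 → σ = 91.8 MPa, n = 10.0
Aluminum alloy has the lowest safety factor, n = 1.53.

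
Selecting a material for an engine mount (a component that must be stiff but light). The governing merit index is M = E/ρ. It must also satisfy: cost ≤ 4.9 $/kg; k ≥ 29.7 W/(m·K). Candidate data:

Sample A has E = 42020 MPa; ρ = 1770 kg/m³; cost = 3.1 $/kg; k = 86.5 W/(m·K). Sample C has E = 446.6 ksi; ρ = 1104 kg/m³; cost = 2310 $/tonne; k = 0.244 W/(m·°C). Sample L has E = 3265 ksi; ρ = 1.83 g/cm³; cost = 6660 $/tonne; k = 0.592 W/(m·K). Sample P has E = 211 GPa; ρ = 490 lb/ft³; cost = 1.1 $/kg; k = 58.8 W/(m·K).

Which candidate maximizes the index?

Screen on constraints: cost ≤ 4.9 $/kg; k ≥ 29.7 W/(m·K). Survivors: sample A, sample P.
Convert each candidate to consistent units, then evaluate M:
  sample A: E = 42.02 GPa, ρ = 1770 kg/m³
  sample P: E = 211.0 GPa, ρ = 7849 kg/m³
  sample P: M = 26.9 MN·m/kg
  sample A: M = 23.7 MN·m/kg
The maximum is for sample P.

sample P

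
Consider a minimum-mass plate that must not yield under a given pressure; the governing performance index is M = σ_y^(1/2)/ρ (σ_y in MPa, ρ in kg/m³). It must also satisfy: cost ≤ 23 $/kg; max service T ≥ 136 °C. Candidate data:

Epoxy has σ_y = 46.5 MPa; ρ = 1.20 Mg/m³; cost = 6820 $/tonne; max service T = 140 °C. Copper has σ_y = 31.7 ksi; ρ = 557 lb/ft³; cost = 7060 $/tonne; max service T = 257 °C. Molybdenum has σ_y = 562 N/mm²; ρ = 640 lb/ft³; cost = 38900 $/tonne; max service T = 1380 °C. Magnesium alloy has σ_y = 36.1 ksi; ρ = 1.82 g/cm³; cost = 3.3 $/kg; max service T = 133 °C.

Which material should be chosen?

Screen on constraints: cost ≤ 23 $/kg; max service T ≥ 136 °C. Survivors: epoxy, copper.
After converting to SI:
  epoxy: σ_y = 46.50 MPa, ρ = 1200 kg/m³
  copper: σ_y = 218.6 MPa, ρ = 8922 kg/m³
  epoxy: M = 5.68×10⁻³
  copper: M = 1.66×10⁻³
Epoxy ranks first.

epoxy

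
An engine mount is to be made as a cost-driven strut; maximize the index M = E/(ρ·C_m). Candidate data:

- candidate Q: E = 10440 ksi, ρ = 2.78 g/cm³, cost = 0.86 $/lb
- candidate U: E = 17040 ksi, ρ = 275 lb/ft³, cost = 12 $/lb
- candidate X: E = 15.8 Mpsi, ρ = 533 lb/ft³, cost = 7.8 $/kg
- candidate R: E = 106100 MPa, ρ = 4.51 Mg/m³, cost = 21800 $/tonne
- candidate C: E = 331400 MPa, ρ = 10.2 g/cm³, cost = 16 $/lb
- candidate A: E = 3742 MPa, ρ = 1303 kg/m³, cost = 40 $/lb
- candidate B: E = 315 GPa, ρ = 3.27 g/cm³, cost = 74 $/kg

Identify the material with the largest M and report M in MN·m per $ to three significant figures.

Normalizing units and computing the index:
  candidate Q: E = 71.98 GPa, ρ = 2780 kg/m³, cost = 1.896 $/kg
  candidate U: E = 117.5 GPa, ρ = 4405 kg/m³, cost = 26.46 $/kg
  candidate X: E = 108.9 GPa, ρ = 8538 kg/m³, cost = 7.800 $/kg
  candidate R: E = 106.1 GPa, ρ = 4510 kg/m³, cost = 21.80 $/kg
  candidate C: E = 331.4 GPa, ρ = 10200 kg/m³, cost = 35.27 $/kg
  candidate A: E = 3.742 GPa, ρ = 1303 kg/m³, cost = 88.18 $/kg
  candidate B: E = 315.0 GPa, ρ = 3270 kg/m³, cost = 74.00 $/kg
  candidate Q: M = 13.7 MN·m per $
  candidate X: M = 1.64 MN·m per $
  candidate B: M = 1.30 MN·m per $
  candidate R: M = 1.08 MN·m per $
  candidate U: M = 1.01 MN·m per $
  candidate C: M = 0.921 MN·m per $
  candidate A: M = 0.0326 MN·m per $
Candidate Q has the largest M.

candidate Q, M = 13.7 MN·m per $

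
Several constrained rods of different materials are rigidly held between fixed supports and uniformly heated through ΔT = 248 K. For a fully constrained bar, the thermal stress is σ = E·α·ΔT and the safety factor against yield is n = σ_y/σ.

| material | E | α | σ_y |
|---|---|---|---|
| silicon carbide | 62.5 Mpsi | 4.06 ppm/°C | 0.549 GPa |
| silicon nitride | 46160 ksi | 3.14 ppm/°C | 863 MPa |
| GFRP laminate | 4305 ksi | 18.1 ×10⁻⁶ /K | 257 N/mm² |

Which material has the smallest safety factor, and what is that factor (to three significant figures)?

In consistent units (E in GPa, α in ×10⁻⁶/K, σ_y in MPa):
  silicon carbide: E = 430.9, α = 4.06, σ_y = 549.0 → σ = 434 MPa, n = 1.27
  silicon nitride: E = 318.3, α = 3.14, σ_y = 863.0 → σ = 248 MPa, n = 3.48
  GFRP laminate: E = 29.68, α = 18.1, σ_y = 257.0 → σ = 133 MPa, n = 1.93
Smallest n: silicon carbide with n = 1.27.

silicon carbide, n = 1.27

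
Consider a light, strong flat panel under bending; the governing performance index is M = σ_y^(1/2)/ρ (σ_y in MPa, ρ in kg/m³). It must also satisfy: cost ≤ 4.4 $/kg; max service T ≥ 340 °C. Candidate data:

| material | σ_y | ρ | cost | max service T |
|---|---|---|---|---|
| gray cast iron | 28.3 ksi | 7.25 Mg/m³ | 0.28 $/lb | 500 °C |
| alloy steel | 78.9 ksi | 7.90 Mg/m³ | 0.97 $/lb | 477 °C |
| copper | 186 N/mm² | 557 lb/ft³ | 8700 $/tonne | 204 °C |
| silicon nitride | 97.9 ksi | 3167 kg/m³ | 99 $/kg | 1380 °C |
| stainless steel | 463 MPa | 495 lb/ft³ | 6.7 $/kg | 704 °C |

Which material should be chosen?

Screen on constraints: cost ≤ 4.4 $/kg; max service T ≥ 340 °C. Survivors: gray cast iron, alloy steel.
Normalizing units and computing the index:
  gray cast iron: σ_y = 195.1 MPa, ρ = 7250 kg/m³
  alloy steel: σ_y = 544.0 MPa, ρ = 7900 kg/m³
  alloy steel: M = 2.95×10⁻³
  gray cast iron: M = 1.93×10⁻³
The maximum is for alloy steel.

alloy steel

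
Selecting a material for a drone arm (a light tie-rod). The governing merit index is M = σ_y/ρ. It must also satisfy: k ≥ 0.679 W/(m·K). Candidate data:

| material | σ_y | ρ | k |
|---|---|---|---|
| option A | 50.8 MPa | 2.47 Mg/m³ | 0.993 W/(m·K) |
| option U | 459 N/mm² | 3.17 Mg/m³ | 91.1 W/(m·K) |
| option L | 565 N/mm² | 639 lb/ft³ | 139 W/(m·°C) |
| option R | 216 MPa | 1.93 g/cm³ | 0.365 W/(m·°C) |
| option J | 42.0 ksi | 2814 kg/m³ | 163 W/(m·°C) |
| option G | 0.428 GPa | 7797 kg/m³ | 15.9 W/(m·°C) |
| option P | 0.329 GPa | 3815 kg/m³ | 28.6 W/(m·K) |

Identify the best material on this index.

option U

Screen on constraints: k ≥ 0.679 W/(m·K). Survivors: option A, option U, option L, option J, option G, option P.
After converting to SI:
  option A: σ_y = 50.80 MPa, ρ = 2470 kg/m³
  option U: σ_y = 459.0 MPa, ρ = 3170 kg/m³
  option L: σ_y = 565.0 MPa, ρ = 10240 kg/m³
  option J: σ_y = 289.6 MPa, ρ = 2814 kg/m³
  option G: σ_y = 428.0 MPa, ρ = 7797 kg/m³
  option P: σ_y = 329.0 MPa, ρ = 3815 kg/m³
  option U: M = 145 kN·m/kg
  option J: M = 103 kN·m/kg
  option P: M = 86.2 kN·m/kg
  option L: M = 55.2 kN·m/kg
  option G: M = 54.9 kN·m/kg
  option A: M = 20.6 kN·m/kg
Highest index: option U.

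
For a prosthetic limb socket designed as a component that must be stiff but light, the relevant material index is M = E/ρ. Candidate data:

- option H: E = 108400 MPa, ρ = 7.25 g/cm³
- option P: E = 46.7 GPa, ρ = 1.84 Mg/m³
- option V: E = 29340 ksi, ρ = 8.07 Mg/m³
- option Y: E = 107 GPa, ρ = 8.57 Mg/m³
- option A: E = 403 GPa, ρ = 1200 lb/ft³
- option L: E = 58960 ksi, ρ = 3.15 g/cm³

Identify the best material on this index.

option L

Putting every candidate on a common basis:
  option H: E = 108.4 GPa, ρ = 7250 kg/m³
  option P: E = 46.70 GPa, ρ = 1840 kg/m³
  option V: E = 202.3 GPa, ρ = 8070 kg/m³
  option Y: E = 107.0 GPa, ρ = 8570 kg/m³
  option A: E = 403.0 GPa, ρ = 19220 kg/m³
  option L: E = 406.5 GPa, ρ = 3150 kg/m³
  option L: M = 129 MN·m/kg
  option P: M = 25.4 MN·m/kg
  option V: M = 25.1 MN·m/kg
  option A: M = 21.0 MN·m/kg
  option H: M = 15.0 MN·m/kg
  option Y: M = 12.5 MN·m/kg
Option L ranks first.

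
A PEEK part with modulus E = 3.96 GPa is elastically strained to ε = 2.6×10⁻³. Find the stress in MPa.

σ = E·ε = 3960 MPa × 2.6×10⁻³ = 10.3 MPa.

10.3 MPa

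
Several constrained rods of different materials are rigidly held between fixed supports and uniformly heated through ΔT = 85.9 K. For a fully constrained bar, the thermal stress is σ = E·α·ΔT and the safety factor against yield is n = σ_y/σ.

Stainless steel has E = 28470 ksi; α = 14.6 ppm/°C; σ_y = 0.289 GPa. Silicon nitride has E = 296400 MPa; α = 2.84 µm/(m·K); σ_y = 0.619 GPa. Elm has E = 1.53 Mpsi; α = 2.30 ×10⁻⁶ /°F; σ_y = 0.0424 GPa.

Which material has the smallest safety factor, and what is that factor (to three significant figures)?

stainless steel, n = 1.17

With everything in SI (GPa, ×10⁻⁶/K, MPa):
  stainless steel: E = 196.3, α = 14.6, σ_y = 289.0 → σ = 246 MPa, n = 1.17
  silicon nitride: E = 296.4, α = 2.84, σ_y = 619.0 → σ = 72.3 MPa, n = 8.56
  elm: E = 10.55, α = 4.14, σ_y = 42.40 → σ = 3.75 MPa, n = 11.3
Smallest n: stainless steel with n = 1.17.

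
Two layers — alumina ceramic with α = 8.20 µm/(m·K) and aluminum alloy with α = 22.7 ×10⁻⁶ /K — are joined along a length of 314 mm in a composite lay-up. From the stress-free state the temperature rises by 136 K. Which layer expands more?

aluminum alloy

α(alumina ceramic) = 8.20×10⁻⁶/K vs α(aluminum alloy) = 22.7×10⁻⁶/K.
Higher α expands more for the same ΔT: aluminum alloy.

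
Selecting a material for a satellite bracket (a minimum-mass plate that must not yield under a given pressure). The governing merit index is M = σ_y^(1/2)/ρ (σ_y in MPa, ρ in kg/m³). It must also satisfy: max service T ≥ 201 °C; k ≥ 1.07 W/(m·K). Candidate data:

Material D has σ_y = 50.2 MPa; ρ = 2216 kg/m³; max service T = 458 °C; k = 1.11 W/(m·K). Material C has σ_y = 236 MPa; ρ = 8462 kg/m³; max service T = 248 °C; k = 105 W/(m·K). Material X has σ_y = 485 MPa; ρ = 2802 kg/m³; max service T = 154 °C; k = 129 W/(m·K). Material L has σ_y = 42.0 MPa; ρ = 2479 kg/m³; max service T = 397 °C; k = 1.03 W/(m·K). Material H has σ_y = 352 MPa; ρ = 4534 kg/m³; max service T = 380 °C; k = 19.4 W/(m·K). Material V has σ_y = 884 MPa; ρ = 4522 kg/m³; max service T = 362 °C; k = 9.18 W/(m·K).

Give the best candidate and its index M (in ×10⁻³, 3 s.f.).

Screen on constraints: max service T ≥ 201 °C; k ≥ 1.07 W/(m·K). Survivors: material D, material C, material H, material V.
Evaluate M for each candidate:
  material V: M = 6.57×10⁻³
  material H: M = 4.14×10⁻³
  material D: M = 3.20×10⁻³
  material C: M = 1.82×10⁻³
Material V has the largest M.

material V, M = 6.57×10⁻³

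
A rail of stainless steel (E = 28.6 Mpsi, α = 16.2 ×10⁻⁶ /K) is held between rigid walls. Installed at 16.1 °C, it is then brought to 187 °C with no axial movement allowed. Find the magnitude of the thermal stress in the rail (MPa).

546 MPa

E = 28.6 Mpsi = 197.2 GPa.
ΔT = 170.9 K. Constrained thermal stress σ = E·α·ΔT = 197.2×10³ MPa × 16.2×10⁻⁶ × 170.9 = 546 MPa (compressive).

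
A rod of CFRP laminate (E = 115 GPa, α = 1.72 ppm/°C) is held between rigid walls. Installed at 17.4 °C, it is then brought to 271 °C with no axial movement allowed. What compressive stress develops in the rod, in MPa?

ΔT = 253.6 K. Constrained thermal stress σ = E·α·ΔT = 115.0×10³ MPa × 1.72×10⁻⁶ × 253.6 = 50.2 MPa (compressive).

50.2 MPa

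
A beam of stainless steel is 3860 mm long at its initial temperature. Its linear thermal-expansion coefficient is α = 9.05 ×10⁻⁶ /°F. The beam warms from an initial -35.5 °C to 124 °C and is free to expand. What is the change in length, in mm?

Convert α: 9.05×10⁻⁶/°F × (9/5) = 16.3×10⁻⁶/K.
ΔT = 124 − (-35.5) = 159.5 K.
ΔL = α·L₀·ΔT = 16.3×10⁻⁶ × 3860 mm × 159.5 K = 10.0 mm.

10.0 mm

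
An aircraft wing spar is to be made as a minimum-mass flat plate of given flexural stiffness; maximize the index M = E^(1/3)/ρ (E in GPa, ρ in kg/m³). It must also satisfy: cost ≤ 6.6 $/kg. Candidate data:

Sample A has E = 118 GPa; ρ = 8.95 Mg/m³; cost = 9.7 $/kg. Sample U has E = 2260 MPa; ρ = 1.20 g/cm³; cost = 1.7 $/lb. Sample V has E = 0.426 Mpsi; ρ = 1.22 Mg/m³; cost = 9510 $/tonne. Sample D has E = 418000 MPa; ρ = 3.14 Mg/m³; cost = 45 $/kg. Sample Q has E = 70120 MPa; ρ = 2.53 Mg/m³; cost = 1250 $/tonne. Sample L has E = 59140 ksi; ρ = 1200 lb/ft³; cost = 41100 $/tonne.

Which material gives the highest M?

sample Q

Screen on constraints: cost ≤ 6.6 $/kg. Survivors: sample U, sample Q.
In SI units:
  sample U: E = 2.260 GPa, ρ = 1200 kg/m³
  sample Q: E = 70.12 GPa, ρ = 2530 kg/m³
  sample Q: M = 1.63×10⁻³
  sample U: M = 1.09×10⁻³
Highest index: sample Q.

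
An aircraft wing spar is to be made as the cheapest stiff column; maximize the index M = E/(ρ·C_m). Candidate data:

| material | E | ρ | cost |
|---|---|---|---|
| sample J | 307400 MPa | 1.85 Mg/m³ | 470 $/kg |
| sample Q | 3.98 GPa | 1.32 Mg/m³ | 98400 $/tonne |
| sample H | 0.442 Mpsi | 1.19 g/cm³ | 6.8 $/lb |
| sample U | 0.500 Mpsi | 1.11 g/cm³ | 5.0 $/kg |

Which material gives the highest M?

After converting to SI:
  sample J: E = 307.4 GPa, ρ = 1850 kg/m³, cost = 470.0 $/kg
  sample Q: E = 3.980 GPa, ρ = 1320 kg/m³, cost = 98.40 $/kg
  sample H: E = 3.047 GPa, ρ = 1190 kg/m³, cost = 14.99 $/kg
  sample U: E = 3.447 GPa, ρ = 1110 kg/m³, cost = 5.000 $/kg
  sample U: M = 0.621 MN·m per $
  sample J: M = 0.354 MN·m per $
  sample H: M = 0.171 MN·m per $
  sample Q: M = 0.0306 MN·m per $
Sample U ranks first.

sample U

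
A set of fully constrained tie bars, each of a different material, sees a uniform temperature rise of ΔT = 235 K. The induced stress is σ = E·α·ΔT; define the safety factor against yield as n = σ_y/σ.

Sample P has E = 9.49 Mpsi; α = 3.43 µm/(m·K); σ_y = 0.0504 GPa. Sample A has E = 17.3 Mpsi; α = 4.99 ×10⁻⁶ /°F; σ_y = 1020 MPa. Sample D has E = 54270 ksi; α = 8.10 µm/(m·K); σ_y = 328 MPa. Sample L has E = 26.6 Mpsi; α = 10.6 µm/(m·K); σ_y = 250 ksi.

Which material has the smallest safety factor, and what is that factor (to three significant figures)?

sample D, n = 0.461

With everything in SI (GPa, ×10⁻⁶/K, MPa):
  sample P: E = 65.43, α = 3.43, σ_y = 50.40 → σ = 52.7 MPa, n = 0.956
  sample A: E = 119.3, α = 8.98, σ_y = 1020 → σ = 252 MPa, n = 4.05
  sample D: E = 374.2, α = 8.10, σ_y = 328.0 → σ = 712 MPa, n = 0.461
  sample L: E = 183.4, α = 10.6, σ_y = 1724 → σ = 457 MPa, n = 3.77
Sample D has the lowest safety factor, n = 0.461.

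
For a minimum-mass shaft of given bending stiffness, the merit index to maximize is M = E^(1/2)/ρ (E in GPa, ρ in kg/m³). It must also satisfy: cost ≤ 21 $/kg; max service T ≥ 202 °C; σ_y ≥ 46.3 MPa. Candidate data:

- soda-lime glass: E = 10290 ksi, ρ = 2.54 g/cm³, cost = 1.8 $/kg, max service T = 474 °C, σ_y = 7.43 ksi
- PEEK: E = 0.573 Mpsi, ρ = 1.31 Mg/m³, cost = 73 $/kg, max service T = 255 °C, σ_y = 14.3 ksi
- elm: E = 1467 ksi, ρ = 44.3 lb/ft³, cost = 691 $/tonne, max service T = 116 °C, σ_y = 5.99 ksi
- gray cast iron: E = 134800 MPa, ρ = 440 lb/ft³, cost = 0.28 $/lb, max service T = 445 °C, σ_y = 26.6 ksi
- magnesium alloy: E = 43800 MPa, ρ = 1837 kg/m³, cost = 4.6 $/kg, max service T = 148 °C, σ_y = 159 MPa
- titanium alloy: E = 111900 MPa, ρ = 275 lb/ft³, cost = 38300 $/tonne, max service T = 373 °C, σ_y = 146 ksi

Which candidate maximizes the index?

soda-lime glass

Screen on constraints: cost ≤ 21 $/kg; max service T ≥ 202 °C; σ_y ≥ 46.3 MPa. Survivors: soda-lime glass, gray cast iron.
Normalizing units and computing the index:
  soda-lime glass: E = 70.95 GPa, ρ = 2540 kg/m³
  gray cast iron: E = 134.8 GPa, ρ = 7048 kg/m³
  soda-lime glass: M = 3.32×10⁻³
  gray cast iron: M = 1.65×10⁻³
Soda-lime glass ranks first.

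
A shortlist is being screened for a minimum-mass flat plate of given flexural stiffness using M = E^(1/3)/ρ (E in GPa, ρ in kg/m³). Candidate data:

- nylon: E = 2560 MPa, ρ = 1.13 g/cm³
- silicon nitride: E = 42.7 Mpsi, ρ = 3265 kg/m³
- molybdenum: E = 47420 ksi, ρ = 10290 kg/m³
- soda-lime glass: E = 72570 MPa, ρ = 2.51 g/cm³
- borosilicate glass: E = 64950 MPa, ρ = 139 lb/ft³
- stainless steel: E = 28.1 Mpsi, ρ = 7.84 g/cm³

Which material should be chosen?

silicon nitride

Convert each candidate to consistent units, then evaluate M:
  nylon: E = 2.560 GPa, ρ = 1130 kg/m³
  silicon nitride: E = 294.4 GPa, ρ = 3265 kg/m³
  molybdenum: E = 326.9 GPa, ρ = 10290 kg/m³
  soda-lime glass: E = 72.57 GPa, ρ = 2510 kg/m³
  borosilicate glass: E = 64.95 GPa, ρ = 2227 kg/m³
  stainless steel: E = 193.7 GPa, ρ = 7840 kg/m³
  silicon nitride: M = 2.04×10⁻³
  borosilicate glass: M = 1.81×10⁻³
  soda-lime glass: M = 1.66×10⁻³
  nylon: M = 1.21×10⁻³
  stainless steel: M = 0.738×10⁻³
  molybdenum: M = 0.669×10⁻³
Highest index: silicon nitride.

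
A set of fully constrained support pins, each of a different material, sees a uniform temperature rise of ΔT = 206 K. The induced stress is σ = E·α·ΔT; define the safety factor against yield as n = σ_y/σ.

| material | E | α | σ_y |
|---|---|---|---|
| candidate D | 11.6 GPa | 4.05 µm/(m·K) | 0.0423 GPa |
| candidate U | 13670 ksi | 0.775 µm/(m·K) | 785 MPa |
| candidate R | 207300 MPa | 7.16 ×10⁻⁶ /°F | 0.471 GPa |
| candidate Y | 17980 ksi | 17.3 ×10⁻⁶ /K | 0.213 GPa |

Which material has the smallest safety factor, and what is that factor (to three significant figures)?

candidate Y, n = 0.482

Converting E to GPa, α to ×10⁻⁶/K, σ_y to MPa, then σ and n for each:
  candidate D: E = 11.60, α = 4.05, σ_y = 42.30 → σ = 9.68 MPa, n = 4.37
  candidate U: E = 94.25, α = 0.775, σ_y = 785.0 → σ = 15.0 MPa, n = 52.2
  candidate R: E = 207.3, α = 12.9, σ_y = 471.0 → σ = 550 MPa, n = 0.856
  candidate Y: E = 124.0, α = 17.3, σ_y = 213.0 → σ = 442 MPa, n = 0.482
Candidate Y has the lowest safety factor, n = 0.482.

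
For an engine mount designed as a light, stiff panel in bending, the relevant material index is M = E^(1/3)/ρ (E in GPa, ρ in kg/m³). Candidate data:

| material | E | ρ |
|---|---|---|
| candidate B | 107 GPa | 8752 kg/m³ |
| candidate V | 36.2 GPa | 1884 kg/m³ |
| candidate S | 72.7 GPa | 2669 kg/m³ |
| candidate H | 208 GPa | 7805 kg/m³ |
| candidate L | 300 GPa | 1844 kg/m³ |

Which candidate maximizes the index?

candidate L

Per-candidate index values:
  candidate L: M = 3.63×10⁻³
  candidate V: M = 1.76×10⁻³
  candidate S: M = 1.56×10⁻³
  candidate H: M = 0.759×10⁻³
  candidate B: M = 0.542×10⁻³
Candidate L ranks first.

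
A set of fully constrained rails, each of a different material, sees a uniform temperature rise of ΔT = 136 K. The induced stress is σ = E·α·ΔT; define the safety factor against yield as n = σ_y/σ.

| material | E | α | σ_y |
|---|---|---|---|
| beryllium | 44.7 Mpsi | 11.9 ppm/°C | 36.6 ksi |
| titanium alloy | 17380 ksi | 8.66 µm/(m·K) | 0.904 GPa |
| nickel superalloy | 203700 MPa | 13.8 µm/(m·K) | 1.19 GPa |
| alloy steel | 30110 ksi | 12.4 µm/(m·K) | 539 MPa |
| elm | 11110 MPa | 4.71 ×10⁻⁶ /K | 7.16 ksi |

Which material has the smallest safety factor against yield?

In consistent units (E in GPa, α in ×10⁻⁶/K, σ_y in MPa):
  beryllium: E = 308.2, α = 11.9, σ_y = 252.3 → σ = 499 MPa, n = 0.506
  titanium alloy: E = 119.8, α = 8.66, σ_y = 904.0 → σ = 141 MPa, n = 6.41
  nickel superalloy: E = 203.7, α = 13.8, σ_y = 1190 → σ = 382 MPa, n = 3.11
  alloy steel: E = 207.6, α = 12.4, σ_y = 539.0 → σ = 350 MPa, n = 1.54
  elm: E = 11.11, α = 4.71, σ_y = 49.37 → σ = 7.12 MPa, n = 6.94
Beryllium has the lowest safety factor, n = 0.506.

beryllium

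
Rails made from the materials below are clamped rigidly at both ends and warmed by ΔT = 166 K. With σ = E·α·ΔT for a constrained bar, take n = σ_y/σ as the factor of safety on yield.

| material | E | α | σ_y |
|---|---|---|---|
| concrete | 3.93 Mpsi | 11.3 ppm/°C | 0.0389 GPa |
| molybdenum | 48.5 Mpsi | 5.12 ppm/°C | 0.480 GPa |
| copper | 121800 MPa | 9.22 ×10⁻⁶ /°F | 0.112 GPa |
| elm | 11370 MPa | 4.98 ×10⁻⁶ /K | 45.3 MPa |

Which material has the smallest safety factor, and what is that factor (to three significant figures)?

Per material, after unit conversion:
  concrete: E = 27.10, α = 11.3, σ_y = 38.90 → σ = 50.8 MPa, n = 0.765
  molybdenum: E = 334.4, α = 5.12, σ_y = 480.0 → σ = 284 MPa, n = 1.69
  copper: E = 121.8, α = 16.6, σ_y = 112.0 → σ = 336 MPa, n = 0.334
  elm: E = 11.37, α = 4.98, σ_y = 45.30 → σ = 9.40 MPa, n = 4.82
Smallest n: copper with n = 0.334.

copper, n = 0.334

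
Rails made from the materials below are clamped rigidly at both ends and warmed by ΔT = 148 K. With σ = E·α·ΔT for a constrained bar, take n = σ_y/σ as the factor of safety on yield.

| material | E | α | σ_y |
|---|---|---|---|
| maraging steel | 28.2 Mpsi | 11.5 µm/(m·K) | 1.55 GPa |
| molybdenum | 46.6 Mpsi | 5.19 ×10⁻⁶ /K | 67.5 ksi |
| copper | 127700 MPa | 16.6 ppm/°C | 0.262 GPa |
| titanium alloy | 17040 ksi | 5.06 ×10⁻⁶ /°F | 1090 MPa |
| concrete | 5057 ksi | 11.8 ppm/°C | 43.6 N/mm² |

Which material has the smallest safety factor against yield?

Per material, after unit conversion:
  maraging steel: E = 194.4, α = 11.5, σ_y = 1550 → σ = 331 MPa, n = 4.68
  molybdenum: E = 321.3, α = 5.19, σ_y = 465.4 → σ = 247 MPa, n = 1.89
  copper: E = 127.7, α = 16.6, σ_y = 262.0 → σ = 314 MPa, n = 0.835
  titanium alloy: E = 117.5, α = 9.11, σ_y = 1090 → σ = 158 MPa, n = 6.88
  concrete: E = 34.87, α = 11.8, σ_y = 43.60 → σ = 60.9 MPa, n = 0.716
Smallest n: concrete with n = 0.716.

concrete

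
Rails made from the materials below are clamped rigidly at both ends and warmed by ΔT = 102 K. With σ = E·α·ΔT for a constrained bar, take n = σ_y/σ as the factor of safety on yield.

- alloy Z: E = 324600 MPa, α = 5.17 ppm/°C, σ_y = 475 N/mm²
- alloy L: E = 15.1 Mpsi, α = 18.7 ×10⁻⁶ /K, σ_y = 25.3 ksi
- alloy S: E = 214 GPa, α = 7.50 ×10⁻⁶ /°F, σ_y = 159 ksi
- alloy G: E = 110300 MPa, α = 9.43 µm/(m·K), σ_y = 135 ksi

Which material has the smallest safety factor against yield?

With everything in SI (GPa, ×10⁻⁶/K, MPa):
  alloy Z: E = 324.6, α = 5.17, σ_y = 475.0 → σ = 171 MPa, n = 2.77
  alloy L: E = 104.1, α = 18.7, σ_y = 174.4 → σ = 199 MPa, n = 0.878
  alloy S: E = 214.0, α = 13.5, σ_y = 1096 → σ = 295 MPa, n = 3.72
  alloy G: E = 110.3, α = 9.43, σ_y = 930.8 → σ = 106 MPa, n = 8.77
Alloy L has the lowest safety factor, n = 0.878.

alloy L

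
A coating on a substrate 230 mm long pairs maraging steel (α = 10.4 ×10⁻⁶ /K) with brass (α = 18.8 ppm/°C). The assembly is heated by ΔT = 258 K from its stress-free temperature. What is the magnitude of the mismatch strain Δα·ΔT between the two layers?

2.17×10⁻³

Δα = |10.4 − 18.8|×10⁻⁶/K = 8.40×10⁻⁶/K.
Mismatch strain = Δα·ΔT = 8.40×10⁻⁶ × 258.0 = 2.17×10⁻³.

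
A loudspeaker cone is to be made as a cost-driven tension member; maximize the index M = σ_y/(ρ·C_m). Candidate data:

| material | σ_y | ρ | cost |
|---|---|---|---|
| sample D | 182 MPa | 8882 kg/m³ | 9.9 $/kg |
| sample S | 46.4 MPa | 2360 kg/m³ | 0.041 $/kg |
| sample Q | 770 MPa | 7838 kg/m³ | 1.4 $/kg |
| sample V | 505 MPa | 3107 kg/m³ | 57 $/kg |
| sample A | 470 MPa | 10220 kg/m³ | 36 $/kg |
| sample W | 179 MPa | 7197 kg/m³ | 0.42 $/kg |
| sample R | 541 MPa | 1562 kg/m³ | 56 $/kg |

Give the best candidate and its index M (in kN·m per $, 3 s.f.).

Computing M directly (units already consistent):
  sample S: M = 480 kN·m per $
  sample Q: M = 70.2 kN·m per $
  sample W: M = 59.2 kN·m per $
  sample R: M = 6.18 kN·m per $
  sample V: M = 2.85 kN·m per $
  sample D: M = 2.07 kN·m per $
  sample A: M = 1.28 kN·m per $
Sample S ranks first.

sample S, M = 480 kN·m per $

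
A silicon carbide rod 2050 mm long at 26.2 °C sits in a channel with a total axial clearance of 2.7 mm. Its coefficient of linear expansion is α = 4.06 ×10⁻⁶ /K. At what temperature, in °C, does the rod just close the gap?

351 °C

α·L₀·ΔT = 2.7 mm ⇒ ΔT = 2.7 / (4.06×10⁻⁶ × 2050.0) = 324.4 K.
T = 26.2 + 324.4 = 350.6 °C.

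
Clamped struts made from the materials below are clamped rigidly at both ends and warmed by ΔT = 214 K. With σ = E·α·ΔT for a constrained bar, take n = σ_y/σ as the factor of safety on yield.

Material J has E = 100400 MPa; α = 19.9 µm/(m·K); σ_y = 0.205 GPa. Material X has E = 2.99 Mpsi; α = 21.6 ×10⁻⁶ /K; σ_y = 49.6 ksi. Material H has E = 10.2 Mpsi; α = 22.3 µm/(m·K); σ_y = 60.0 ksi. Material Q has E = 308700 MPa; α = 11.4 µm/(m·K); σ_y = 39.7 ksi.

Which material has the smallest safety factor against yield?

Per material, after unit conversion:
  material J: E = 100.4, α = 19.9, σ_y = 205.0 → σ = 428 MPa, n = 0.479
  material X: E = 20.62, α = 21.6, σ_y = 342.0 → σ = 95.3 MPa, n = 3.59
  material H: E = 70.33, α = 22.3, σ_y = 413.7 → σ = 336 MPa, n = 1.23
  material Q: E = 308.7, α = 11.4, σ_y = 273.7 → σ = 753 MPa, n = 0.363
Smallest n: material Q with n = 0.363.

material Q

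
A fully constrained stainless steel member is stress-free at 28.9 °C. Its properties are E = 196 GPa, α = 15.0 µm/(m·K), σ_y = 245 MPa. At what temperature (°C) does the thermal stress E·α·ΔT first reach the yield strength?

112 °C

E·α·ΔT = 245.0 MPa ⇒ ΔT = 245.0 / (196.0×10³ × 15.0×10⁻⁶) = 83.33 K.
T = 28.9 + 83.33 = 112.2 °C.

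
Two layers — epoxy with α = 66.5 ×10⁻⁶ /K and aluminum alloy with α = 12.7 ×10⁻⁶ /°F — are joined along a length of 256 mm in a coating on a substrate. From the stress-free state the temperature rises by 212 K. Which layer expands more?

epoxy

aluminum alloy: α = 12.7×10⁻⁶/°F × 9/5 = 22.9×10⁻⁶/K.
α(epoxy) = 66.5×10⁻⁶/K vs α(aluminum alloy) = 22.9×10⁻⁶/K.
Higher α expands more for the same ΔT: epoxy.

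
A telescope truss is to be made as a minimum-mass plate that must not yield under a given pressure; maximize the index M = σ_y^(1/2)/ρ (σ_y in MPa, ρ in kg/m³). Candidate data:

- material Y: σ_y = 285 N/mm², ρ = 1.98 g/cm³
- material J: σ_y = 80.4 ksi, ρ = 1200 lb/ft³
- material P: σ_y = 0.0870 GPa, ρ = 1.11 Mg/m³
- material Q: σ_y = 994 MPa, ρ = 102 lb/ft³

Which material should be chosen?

material Q

Putting every candidate on a common basis:
  material Y: σ_y = 285.0 MPa, ρ = 1980 kg/m³
  material J: σ_y = 554.3 MPa, ρ = 19220 kg/m³
  material P: σ_y = 87.00 MPa, ρ = 1110 kg/m³
  material Q: σ_y = 994.0 MPa, ρ = 1634 kg/m³
  material Q: M = 19.3×10⁻³
  material Y: M = 8.53×10⁻³
  material P: M = 8.40×10⁻³
  material J: M = 1.22×10⁻³
The maximum is for material Q.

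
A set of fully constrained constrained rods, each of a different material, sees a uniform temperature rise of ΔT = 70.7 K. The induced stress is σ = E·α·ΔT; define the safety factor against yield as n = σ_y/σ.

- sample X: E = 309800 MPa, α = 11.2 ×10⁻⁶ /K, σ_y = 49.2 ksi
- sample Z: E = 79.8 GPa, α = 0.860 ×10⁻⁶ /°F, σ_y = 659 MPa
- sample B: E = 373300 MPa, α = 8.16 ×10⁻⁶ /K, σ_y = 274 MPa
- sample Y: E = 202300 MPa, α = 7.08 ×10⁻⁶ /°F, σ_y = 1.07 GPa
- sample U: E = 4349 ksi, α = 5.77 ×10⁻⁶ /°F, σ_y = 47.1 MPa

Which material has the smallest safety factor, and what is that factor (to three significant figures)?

sample B, n = 1.27

With everything in SI (GPa, ×10⁻⁶/K, MPa):
  sample X: E = 309.8, α = 11.2, σ_y = 339.2 → σ = 245 MPa, n = 1.38
  sample Z: E = 79.80, α = 1.55, σ_y = 659.0 → σ = 8.73 MPa, n = 75.5
  sample B: E = 373.3, α = 8.16, σ_y = 274.0 → σ = 215 MPa, n = 1.27
  sample Y: E = 202.3, α = 12.7, σ_y = 1070 → σ = 182 MPa, n = 5.87
  sample U: E = 29.99, α = 10.4, σ_y = 47.10 → σ = 22.0 MPa, n = 2.14
Smallest n: sample B with n = 1.27.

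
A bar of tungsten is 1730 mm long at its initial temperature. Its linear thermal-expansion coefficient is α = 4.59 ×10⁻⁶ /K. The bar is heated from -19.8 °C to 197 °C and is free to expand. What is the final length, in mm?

ΔT = 197 − (-19.8) = 216.8 K.
ΔL = α·L₀·ΔT = 4.59×10⁻⁶ × 1730 mm × 216.8 K = 1.72 mm.
L = L₀ + ΔL = 1730 + 1.72 = 1731.7 mm.

1731.7 mm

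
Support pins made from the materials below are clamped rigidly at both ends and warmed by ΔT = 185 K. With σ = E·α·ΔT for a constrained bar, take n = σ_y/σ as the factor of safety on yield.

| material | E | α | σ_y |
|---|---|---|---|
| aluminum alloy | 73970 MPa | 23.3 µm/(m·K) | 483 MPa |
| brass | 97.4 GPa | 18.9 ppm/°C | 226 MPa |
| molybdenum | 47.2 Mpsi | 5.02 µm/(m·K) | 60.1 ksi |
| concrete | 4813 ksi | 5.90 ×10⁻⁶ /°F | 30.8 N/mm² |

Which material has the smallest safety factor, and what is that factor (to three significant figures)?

In consistent units (E in GPa, α in ×10⁻⁶/K, σ_y in MPa):
  aluminum alloy: E = 73.97, α = 23.3, σ_y = 483.0 → σ = 319 MPa, n = 1.51
  brass: E = 97.40, α = 18.9, σ_y = 226.0 → σ = 341 MPa, n = 0.664
  molybdenum: E = 325.4, α = 5.02, σ_y = 414.4 → σ = 302 MPa, n = 1.37
  concrete: E = 33.18, α = 10.6, σ_y = 30.80 → σ = 65.2 MPa, n = 0.472
Smallest n: concrete with n = 0.472.

concrete, n = 0.472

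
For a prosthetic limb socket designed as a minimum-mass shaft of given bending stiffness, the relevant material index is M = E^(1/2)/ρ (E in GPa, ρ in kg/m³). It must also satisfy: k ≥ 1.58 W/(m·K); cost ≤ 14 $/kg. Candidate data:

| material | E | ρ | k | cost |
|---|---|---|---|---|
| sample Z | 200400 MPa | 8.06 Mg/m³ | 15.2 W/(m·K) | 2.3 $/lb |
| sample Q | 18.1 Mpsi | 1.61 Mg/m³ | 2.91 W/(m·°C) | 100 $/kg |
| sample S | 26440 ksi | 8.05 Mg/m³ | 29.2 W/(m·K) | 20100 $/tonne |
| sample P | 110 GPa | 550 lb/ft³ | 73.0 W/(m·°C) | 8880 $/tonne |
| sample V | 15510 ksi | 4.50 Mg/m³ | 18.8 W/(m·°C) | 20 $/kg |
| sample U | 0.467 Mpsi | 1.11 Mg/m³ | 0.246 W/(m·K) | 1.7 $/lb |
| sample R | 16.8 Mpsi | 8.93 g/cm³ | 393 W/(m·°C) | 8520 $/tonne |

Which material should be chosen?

sample Z

Screen on constraints: k ≥ 1.58 W/(m·K); cost ≤ 14 $/kg. Survivors: sample Z, sample P, sample R.
Normalizing units and computing the index:
  sample Z: E = 200.4 GPa, ρ = 8060 kg/m³
  sample P: E = 110.0 GPa, ρ = 8810 kg/m³
  sample R: E = 115.8 GPa, ρ = 8930 kg/m³
  sample Z: M = 1.76×10⁻³
  sample R: M = 1.21×10⁻³
  sample P: M = 1.19×10⁻³
The maximum is for sample Z.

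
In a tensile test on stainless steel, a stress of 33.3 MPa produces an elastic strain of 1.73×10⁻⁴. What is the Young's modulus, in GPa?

E = σ/ε = 33.3 MPa / 1.73×10⁻⁴ = 192500 MPa = 192 GPa.

192 GPa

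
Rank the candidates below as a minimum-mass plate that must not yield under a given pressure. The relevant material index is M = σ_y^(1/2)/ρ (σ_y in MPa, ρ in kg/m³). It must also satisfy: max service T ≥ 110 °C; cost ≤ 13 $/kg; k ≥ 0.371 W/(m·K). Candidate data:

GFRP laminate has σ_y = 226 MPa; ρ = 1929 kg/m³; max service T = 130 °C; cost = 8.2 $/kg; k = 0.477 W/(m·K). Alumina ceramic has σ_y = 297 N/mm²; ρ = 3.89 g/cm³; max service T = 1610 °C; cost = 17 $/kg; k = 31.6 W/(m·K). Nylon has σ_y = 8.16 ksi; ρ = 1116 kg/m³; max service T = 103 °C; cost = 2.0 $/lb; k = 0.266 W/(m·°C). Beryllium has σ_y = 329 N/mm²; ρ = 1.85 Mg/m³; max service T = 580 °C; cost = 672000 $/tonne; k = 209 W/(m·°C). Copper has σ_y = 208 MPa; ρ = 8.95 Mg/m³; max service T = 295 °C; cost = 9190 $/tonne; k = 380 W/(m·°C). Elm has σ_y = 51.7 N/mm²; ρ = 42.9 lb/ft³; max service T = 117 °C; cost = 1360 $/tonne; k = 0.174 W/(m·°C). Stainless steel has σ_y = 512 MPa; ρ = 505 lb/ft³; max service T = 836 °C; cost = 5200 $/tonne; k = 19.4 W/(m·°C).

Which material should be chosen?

Screen on constraints: max service T ≥ 110 °C; cost ≤ 13 $/kg; k ≥ 0.371 W/(m·K). Survivors: GFRP laminate, copper, stainless steel.
Normalizing units and computing the index:
  GFRP laminate: σ_y = 226.0 MPa, ρ = 1929 kg/m³
  copper: σ_y = 208.0 MPa, ρ = 8950 kg/m³
  stainless steel: σ_y = 512.0 MPa, ρ = 8089 kg/m³
  GFRP laminate: M = 7.79×10⁻³
  stainless steel: M = 2.80×10⁻³
  copper: M = 1.61×10⁻³
Highest index: GFRP laminate.

GFRP laminate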